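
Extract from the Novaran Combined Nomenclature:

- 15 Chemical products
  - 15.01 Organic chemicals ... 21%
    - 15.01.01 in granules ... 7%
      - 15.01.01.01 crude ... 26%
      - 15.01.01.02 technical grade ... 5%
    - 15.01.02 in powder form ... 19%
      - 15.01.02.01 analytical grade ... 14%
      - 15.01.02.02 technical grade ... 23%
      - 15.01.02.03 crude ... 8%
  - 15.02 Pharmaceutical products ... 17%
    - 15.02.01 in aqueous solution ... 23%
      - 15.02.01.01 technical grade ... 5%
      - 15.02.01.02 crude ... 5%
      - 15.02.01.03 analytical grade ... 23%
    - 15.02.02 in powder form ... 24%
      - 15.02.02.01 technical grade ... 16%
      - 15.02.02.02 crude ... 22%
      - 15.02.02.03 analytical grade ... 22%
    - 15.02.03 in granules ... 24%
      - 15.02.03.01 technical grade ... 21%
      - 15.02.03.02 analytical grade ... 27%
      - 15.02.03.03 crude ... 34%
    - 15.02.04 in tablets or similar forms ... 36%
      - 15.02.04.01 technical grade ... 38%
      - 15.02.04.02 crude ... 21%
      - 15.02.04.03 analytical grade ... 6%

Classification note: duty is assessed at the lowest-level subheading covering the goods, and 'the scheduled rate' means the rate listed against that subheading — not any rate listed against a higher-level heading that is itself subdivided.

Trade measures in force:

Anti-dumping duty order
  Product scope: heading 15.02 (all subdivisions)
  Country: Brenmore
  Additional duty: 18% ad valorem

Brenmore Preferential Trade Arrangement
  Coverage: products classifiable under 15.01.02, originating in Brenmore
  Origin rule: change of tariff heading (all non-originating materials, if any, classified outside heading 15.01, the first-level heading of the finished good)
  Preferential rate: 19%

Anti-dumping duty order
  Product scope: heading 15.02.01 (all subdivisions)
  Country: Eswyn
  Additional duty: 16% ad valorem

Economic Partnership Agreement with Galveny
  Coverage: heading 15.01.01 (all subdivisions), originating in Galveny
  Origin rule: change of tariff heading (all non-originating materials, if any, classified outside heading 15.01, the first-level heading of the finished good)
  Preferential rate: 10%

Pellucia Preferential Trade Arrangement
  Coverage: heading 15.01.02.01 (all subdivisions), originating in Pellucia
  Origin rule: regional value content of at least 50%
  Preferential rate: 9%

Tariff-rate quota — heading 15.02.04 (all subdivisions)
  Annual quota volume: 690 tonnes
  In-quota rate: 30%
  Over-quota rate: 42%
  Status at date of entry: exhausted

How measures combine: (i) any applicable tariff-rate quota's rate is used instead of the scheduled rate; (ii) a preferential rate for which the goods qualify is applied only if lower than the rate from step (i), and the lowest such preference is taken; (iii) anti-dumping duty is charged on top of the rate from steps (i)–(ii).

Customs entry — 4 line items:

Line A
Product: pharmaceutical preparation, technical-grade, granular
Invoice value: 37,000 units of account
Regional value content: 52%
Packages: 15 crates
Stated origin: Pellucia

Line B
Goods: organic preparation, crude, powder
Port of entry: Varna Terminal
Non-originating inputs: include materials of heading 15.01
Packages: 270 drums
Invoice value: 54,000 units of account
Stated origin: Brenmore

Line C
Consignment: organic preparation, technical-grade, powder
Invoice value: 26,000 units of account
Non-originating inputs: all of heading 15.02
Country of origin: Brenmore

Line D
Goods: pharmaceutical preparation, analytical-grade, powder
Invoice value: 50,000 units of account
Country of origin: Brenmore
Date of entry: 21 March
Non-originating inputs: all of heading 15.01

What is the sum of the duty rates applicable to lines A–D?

88%

Line A: pharmaceutical → 15.02; granular → 15.02.03; technical-grade → 15.02.03.01. Scheduled 21%. Pellucia agreement on 15.01.02.01: 15.02.03.01 not covered. → 21%.
Line B: organic → 15.01; powder → 15.01.02; crude → 15.01.02.03. Scheduled 8%. Brenmore agreement on 15.01.02: CTH not met. → 8%.
Line C: organic → 15.01; powder → 15.01.02; technical-grade → 15.01.02.02. Scheduled 23%. Brenmore agreement on 15.01.02: CTH met → 19% available; preferential 19%. → 19%.
Line D: pharmaceutical → 15.02; powder → 15.02.02; analytical-grade → 15.02.02.03. Scheduled 22%. Brenmore agreement on 15.01.02: 15.02.02.03 not covered; anti-dumping (Brenmore, 15.02): +18%; total 22% + 18% = 40%. → 40%.
Sum: 21% + 8% + 19% + 40% = 88%.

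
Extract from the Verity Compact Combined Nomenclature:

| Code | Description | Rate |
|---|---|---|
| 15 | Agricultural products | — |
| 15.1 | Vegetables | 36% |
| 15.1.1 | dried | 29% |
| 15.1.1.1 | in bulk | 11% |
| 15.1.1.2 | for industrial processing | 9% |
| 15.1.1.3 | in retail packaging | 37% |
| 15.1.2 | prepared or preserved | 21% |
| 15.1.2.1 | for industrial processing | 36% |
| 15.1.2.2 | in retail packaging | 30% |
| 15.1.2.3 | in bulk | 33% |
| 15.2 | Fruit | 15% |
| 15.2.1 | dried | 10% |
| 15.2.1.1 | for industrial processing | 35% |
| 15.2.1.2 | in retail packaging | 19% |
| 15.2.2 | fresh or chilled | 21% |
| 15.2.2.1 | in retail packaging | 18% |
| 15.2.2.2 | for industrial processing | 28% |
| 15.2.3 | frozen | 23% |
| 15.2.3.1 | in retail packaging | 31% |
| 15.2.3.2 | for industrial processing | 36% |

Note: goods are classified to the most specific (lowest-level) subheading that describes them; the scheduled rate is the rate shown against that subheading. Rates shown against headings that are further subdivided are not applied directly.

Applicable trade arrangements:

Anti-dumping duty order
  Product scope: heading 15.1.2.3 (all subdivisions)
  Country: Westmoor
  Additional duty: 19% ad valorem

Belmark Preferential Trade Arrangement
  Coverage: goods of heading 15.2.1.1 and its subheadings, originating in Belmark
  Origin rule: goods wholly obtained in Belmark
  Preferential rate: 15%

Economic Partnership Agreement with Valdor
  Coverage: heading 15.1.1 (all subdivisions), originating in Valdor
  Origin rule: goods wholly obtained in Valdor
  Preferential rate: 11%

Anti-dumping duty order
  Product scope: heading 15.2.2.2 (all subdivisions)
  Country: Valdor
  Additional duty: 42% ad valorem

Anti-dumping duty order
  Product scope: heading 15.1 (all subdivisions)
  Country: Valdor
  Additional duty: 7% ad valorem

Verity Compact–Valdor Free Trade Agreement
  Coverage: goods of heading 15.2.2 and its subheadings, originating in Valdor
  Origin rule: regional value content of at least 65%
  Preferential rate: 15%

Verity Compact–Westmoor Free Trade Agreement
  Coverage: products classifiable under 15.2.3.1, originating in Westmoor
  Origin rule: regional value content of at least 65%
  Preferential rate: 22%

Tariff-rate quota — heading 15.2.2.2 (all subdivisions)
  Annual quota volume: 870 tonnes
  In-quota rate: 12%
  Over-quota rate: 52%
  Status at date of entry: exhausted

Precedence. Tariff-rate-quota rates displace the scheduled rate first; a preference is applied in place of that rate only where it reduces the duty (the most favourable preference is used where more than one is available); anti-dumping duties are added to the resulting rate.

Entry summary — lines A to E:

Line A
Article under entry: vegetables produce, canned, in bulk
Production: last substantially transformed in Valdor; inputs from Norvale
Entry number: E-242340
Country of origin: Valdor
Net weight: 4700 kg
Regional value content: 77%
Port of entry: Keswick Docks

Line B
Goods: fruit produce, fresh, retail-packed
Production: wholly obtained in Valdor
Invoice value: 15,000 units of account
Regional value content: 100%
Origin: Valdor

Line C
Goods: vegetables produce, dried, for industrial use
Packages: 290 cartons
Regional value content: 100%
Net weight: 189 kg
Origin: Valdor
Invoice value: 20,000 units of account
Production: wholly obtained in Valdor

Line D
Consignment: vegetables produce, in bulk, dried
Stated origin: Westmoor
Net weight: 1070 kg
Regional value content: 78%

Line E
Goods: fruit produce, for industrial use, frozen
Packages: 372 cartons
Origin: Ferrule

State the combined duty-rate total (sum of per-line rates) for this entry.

Line A: vegetables → 15.1; canned → 15.1.2; in bulk → 15.1.2.3. Scheduled 33%. Valdor agreement on 15.1.1: 15.1.2.3 not covered; Valdor agreement on 15.2.2: 15.1.2.3 not covered; anti-dumping (Valdor, 15.1): +7%; total 33% + 7% = 40%. → 40%.
Line B: fruit → 15.2; fresh → 15.2.2; retail-packed → 15.2.2.1. Scheduled 18%. Valdor agreement on 15.1.1: 15.2.2.1 not covered; Valdor agreement on 15.2.2: RVC ≥ 65% → 15% available; preferential 15%. → 15%.
Line C: vegetables → 15.1; dried → 15.1.1; for industrial use → 15.1.1.2. Scheduled 9%. Valdor agreement on 15.1.1: wholly obtained → 11% available; Valdor agreement on 15.2.2: 15.1.1.2 not covered; preference 11% not lower than 9% → no reduction; anti-dumping (Valdor, 15.1): +7%; total 9% + 7% = 16%. → 16%.
Line D: vegetables → 15.1; dried → 15.1.1; in bulk → 15.1.1.1. Scheduled 11%. Westmoor agreement on 15.2.3.1: 15.1.1.1 not covered. → 11%.
Line E: fruit → 15.2; frozen → 15.2.3; for industrial use → 15.2.3.2. Scheduled 36%. No special measure applies. → 36%.
Sum: 40% + 15% + 16% + 11% + 36% = 118%.

118%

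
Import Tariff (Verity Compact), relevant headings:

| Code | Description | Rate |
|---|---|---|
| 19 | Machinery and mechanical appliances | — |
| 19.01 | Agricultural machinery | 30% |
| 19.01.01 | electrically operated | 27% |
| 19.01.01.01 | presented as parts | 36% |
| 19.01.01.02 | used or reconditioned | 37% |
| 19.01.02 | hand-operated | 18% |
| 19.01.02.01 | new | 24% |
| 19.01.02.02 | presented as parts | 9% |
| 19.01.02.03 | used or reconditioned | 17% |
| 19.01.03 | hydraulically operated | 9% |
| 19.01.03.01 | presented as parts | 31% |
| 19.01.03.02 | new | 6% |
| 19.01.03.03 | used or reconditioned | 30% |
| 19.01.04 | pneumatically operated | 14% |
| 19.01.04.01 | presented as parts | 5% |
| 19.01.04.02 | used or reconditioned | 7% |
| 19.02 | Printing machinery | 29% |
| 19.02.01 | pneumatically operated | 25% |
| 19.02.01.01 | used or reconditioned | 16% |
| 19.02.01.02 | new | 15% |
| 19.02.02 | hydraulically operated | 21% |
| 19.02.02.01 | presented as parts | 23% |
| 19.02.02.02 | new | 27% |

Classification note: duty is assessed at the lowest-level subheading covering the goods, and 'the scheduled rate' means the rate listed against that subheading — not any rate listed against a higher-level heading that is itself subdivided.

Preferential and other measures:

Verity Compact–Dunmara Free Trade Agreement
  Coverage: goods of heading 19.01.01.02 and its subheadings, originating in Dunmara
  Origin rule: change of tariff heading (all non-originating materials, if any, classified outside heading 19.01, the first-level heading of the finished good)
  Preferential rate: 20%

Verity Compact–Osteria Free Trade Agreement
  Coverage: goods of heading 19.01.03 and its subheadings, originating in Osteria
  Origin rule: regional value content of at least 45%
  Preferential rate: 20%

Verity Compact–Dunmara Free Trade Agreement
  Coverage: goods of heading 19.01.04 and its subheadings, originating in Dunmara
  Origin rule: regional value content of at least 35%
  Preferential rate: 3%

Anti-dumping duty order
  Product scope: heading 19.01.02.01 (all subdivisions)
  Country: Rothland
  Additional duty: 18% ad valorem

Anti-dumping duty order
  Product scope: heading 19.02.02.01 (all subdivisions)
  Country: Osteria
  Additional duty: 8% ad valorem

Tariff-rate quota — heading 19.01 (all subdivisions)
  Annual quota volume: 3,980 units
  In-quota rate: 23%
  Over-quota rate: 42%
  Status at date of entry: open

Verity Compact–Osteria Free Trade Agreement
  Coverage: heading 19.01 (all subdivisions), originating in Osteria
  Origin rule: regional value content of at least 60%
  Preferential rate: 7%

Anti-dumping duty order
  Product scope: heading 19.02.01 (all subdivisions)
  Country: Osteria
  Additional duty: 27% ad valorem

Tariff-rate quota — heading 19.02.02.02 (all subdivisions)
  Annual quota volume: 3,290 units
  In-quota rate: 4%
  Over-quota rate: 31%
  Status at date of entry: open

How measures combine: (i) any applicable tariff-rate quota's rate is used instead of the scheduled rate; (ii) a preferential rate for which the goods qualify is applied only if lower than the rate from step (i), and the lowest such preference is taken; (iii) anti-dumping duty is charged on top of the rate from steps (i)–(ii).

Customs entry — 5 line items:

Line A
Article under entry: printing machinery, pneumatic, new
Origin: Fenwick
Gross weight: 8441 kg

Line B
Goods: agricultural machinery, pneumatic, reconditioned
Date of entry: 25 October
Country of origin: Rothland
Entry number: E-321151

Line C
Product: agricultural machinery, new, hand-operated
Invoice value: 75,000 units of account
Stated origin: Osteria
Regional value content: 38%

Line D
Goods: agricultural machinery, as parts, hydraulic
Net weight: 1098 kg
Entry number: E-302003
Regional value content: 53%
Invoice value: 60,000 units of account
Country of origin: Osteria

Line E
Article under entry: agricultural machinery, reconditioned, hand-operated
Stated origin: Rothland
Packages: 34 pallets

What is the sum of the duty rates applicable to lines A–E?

104%

Line A: printing → 19.02; pneumatic → 19.02.01; new → 19.02.01.02. Scheduled 15%. No special measure applies. → 15%.
Line B: agricultural → 19.01; pneumatic → 19.01.04; reconditioned → 19.01.04.02. Scheduled 7%. quota on 19.01 open → in-quota 23%. → 23%.
Line C: agricultural → 19.01; hand-operated → 19.01.02; new → 19.01.02.01. Scheduled 24%. quota on 19.01 open → in-quota 23%; Osteria agreement on 19.01.03: 19.01.02.01 not covered; Osteria agreement on 19.01: RVC < 60%. → 23%.
Line D: agricultural → 19.01; hydraulic → 19.01.03; as parts → 19.01.03.01. Scheduled 31%. quota on 19.01 open → in-quota 23%; Osteria agreement on 19.01.03: RVC ≥ 45% → 20% available; Osteria agreement on 19.01: RVC < 60%; preferential 20%. → 20%.
Line E: agricultural → 19.01; hand-operated → 19.01.02; reconditioned → 19.01.02.03. Scheduled 17%. quota on 19.01 open → in-quota 23%. → 23%.
Sum: 15% + 23% + 23% + 20% + 23% = 104%.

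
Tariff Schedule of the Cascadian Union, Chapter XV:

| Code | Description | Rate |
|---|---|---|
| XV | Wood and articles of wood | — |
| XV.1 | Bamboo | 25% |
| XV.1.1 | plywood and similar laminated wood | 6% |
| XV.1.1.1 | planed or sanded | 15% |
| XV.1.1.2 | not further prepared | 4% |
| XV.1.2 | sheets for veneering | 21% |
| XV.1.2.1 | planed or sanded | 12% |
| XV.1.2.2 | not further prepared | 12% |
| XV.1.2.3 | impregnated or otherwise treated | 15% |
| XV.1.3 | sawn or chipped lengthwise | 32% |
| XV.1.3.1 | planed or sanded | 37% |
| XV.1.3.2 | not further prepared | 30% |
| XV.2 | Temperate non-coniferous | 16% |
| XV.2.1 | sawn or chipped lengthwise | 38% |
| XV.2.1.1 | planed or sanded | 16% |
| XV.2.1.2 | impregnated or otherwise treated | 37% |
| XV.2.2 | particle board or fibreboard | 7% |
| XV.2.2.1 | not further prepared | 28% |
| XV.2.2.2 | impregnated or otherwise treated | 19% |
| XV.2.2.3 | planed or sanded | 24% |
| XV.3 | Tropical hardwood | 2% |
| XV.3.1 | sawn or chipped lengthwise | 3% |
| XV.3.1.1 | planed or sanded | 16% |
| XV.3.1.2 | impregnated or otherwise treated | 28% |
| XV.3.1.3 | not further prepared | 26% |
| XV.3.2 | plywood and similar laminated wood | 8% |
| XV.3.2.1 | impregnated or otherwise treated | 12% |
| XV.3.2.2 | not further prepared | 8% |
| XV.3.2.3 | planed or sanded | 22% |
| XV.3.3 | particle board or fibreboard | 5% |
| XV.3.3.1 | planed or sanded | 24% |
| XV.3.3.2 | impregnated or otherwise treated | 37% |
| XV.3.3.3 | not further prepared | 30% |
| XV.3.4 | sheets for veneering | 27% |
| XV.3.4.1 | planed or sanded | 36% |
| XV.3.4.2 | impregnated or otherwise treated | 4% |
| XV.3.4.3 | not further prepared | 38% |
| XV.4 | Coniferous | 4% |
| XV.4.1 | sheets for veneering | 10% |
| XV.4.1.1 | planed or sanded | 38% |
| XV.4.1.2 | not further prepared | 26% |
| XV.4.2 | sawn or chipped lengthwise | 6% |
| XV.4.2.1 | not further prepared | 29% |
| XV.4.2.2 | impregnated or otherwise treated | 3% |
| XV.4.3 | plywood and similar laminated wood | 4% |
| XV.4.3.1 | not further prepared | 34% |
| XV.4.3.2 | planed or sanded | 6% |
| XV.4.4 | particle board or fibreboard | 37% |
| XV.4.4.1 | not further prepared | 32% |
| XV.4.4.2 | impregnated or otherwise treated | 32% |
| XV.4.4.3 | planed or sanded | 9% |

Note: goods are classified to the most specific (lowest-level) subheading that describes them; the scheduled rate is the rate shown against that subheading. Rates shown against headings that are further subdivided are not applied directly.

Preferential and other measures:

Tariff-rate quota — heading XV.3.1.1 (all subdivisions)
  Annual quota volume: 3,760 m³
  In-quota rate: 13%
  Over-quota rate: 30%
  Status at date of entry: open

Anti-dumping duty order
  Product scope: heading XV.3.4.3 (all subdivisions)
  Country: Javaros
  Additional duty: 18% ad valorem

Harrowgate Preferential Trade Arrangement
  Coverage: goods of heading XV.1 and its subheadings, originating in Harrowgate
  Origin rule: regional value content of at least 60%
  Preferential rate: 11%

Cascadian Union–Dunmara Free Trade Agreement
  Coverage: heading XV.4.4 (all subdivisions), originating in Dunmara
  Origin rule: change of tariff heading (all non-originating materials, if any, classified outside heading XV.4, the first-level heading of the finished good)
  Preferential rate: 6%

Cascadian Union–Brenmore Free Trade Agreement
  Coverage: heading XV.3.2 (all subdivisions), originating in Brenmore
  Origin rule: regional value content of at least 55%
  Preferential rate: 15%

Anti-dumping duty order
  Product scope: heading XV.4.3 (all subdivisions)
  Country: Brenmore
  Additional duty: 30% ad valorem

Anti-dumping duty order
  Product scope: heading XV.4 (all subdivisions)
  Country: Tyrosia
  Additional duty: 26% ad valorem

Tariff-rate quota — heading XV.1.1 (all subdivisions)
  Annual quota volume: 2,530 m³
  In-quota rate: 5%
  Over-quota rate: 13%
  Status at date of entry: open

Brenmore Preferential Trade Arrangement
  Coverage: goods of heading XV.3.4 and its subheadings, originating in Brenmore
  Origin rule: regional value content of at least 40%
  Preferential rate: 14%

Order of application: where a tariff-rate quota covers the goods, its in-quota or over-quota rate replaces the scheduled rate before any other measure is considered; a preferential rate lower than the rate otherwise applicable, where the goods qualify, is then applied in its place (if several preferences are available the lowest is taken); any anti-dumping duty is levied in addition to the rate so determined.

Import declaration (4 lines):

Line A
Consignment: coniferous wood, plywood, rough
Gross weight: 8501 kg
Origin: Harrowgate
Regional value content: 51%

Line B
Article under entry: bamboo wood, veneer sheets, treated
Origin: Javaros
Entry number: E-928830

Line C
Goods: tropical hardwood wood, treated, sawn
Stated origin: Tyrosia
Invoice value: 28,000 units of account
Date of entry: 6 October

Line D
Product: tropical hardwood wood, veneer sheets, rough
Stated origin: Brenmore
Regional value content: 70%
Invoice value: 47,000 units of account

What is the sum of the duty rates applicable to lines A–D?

Line A: coniferous → XV.4; plywood → XV.4.3; rough → XV.4.3.1. Scheduled 34%. Harrowgate agreement on XV.1: XV.4.3.1 not covered. → 34%.
Line B: bamboo → XV.1; veneer sheets → XV.1.2; treated → XV.1.2.3. Scheduled 15%. No special measure applies. → 15%.
Line C: tropical hardwood → XV.3; sawn → XV.3.1; treated → XV.3.1.2. Scheduled 28%. No special measure applies. → 28%.
Line D: tropical hardwood → XV.3; veneer sheets → XV.3.4; rough → XV.3.4.3. Scheduled 38%. Brenmore agreement on XV.3.2: XV.3.4.3 not covered; Brenmore agreement on XV.3.4: RVC ≥ 40% → 14% available; preferential 14%. → 14%.
Sum: 34% + 15% + 28% + 14% = 91%.

91%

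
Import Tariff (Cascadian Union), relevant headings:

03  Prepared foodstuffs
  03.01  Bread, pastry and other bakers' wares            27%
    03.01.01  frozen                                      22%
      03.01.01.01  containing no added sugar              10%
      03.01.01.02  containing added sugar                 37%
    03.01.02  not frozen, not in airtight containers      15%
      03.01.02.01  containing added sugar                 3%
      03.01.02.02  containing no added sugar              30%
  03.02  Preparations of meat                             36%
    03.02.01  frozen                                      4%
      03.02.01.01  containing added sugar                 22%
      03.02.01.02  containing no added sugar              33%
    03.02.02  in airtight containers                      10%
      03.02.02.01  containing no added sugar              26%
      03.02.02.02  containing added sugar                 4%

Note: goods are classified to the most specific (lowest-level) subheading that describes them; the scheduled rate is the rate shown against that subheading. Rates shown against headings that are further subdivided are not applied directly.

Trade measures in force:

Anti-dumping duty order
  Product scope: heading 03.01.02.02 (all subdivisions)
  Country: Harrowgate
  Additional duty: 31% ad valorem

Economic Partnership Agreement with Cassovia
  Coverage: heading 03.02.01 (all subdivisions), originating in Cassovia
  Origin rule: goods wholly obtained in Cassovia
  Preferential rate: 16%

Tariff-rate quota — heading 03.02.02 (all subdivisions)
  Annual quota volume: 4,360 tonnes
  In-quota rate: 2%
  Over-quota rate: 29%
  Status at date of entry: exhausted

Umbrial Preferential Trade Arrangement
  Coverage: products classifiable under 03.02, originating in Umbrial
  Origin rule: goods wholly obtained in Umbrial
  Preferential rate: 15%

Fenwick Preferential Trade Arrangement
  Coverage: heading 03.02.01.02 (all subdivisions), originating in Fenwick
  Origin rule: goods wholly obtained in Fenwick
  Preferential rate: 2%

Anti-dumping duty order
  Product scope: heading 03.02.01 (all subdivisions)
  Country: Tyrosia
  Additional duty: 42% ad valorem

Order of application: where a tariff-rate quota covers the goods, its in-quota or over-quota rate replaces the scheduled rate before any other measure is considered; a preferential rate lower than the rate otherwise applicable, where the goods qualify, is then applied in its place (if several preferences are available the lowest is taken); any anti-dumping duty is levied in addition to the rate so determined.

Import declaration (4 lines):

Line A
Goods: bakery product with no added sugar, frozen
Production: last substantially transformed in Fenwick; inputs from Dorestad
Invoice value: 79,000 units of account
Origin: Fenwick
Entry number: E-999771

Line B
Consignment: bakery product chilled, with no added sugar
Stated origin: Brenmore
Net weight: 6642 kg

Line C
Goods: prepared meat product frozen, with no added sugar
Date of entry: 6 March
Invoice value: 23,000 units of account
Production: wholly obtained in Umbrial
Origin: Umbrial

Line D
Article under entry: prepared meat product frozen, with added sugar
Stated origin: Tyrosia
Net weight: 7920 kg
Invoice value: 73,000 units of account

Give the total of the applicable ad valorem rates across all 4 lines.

Line A: bakery product → 03.01; frozen → 03.01.01; with no added sugar → 03.01.01.01. Scheduled 10%. Fenwick agreement on 03.02.01.02: 03.01.01.01 not covered. → 10%.
Line B: bakery product → 03.01; chilled → 03.01.02; with no added sugar → 03.01.02.02. Scheduled 30%. No special measure applies. → 30%.
Line C: prepared meat product → 03.02; frozen → 03.02.01; with no added sugar → 03.02.01.02. Scheduled 33%. Umbrial agreement on 03.02: wholly obtained → 15% available; preferential 15%. → 15%.
Line D: prepared meat product → 03.02; frozen → 03.02.01; with added sugar → 03.02.01.01. Scheduled 22%. anti-dumping (Tyrosia, 03.02.01): +42%; total 22% + 42% = 64%. → 64%.
Sum: 10% + 30% + 15% + 64% = 119%.

119%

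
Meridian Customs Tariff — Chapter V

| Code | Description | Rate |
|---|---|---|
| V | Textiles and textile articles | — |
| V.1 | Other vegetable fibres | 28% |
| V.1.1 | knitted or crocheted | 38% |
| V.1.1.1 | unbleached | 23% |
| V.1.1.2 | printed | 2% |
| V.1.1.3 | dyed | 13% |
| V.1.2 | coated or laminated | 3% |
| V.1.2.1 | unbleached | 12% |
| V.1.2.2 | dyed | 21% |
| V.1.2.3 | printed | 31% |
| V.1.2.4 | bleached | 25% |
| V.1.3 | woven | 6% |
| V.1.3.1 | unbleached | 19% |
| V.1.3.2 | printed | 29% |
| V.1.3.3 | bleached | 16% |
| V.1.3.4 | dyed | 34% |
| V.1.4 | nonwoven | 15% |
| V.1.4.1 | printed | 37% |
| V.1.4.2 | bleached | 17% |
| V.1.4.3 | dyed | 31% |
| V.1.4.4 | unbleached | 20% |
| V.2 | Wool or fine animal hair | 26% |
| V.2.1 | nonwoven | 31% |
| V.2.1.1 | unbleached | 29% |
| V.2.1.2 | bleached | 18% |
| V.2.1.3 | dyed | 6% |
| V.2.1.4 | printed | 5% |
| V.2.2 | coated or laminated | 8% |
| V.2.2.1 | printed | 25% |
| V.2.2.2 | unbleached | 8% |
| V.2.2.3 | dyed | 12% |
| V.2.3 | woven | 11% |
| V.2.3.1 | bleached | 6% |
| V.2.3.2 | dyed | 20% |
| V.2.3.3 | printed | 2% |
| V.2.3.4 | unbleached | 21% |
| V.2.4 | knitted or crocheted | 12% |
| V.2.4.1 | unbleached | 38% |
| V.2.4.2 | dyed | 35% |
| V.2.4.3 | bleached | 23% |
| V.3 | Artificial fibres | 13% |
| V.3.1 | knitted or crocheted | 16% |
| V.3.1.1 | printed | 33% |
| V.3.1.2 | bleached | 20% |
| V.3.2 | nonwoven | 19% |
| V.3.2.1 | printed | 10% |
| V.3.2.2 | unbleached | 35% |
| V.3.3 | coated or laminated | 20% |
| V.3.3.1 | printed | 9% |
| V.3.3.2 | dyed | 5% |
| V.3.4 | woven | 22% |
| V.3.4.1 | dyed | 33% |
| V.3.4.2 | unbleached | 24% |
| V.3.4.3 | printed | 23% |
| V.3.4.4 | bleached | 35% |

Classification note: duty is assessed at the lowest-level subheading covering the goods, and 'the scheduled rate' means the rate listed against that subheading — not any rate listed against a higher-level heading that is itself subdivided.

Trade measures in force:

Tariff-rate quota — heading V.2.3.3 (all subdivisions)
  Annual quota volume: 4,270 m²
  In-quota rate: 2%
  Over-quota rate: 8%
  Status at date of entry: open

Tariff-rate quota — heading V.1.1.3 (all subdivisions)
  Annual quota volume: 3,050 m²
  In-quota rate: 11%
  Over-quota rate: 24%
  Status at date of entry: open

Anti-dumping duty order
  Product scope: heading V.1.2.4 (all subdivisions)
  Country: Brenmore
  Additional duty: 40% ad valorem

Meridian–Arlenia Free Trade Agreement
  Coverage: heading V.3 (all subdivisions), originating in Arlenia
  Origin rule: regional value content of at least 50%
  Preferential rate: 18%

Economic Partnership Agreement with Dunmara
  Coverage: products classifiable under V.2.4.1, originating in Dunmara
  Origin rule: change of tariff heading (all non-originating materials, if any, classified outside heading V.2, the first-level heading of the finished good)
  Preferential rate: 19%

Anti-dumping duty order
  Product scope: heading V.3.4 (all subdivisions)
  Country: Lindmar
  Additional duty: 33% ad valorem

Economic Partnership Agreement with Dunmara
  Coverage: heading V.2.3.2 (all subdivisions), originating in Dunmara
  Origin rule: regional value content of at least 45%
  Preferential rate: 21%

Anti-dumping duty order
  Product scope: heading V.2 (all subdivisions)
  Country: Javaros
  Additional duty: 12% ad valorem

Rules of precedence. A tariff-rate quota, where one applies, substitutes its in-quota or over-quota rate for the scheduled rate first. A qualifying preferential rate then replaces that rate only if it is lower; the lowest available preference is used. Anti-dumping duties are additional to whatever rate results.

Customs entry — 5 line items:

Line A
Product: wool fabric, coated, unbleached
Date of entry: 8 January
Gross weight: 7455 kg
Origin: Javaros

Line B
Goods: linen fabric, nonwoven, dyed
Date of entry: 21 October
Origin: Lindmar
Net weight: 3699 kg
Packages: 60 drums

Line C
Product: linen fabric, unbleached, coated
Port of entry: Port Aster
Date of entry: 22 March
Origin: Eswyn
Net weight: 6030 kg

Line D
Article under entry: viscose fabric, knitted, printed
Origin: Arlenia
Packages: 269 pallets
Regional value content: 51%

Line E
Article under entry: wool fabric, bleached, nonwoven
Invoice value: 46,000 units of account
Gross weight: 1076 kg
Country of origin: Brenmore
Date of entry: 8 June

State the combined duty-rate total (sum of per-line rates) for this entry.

99%

Line A: wool → V.2; coated → V.2.2; unbleached → V.2.2.2. Scheduled 8%. anti-dumping (Javaros, V.2): +12%; total 8% + 12% = 20%. → 20%.
Line B: linen → V.1; nonwoven → V.1.4; dyed → V.1.4.3. Scheduled 31%. No special measure applies. → 31%.
Line C: linen → V.1; coated → V.1.2; unbleached → V.1.2.1. Scheduled 12%. No special measure applies. → 12%.
Line D: viscose → V.3; knitted → V.3.1; printed → V.3.1.1. Scheduled 33%. Arlenia agreement on V.3: RVC ≥ 50% → 18% available; preferential 18%. → 18%.
Line E: wool → V.2; nonwoven → V.2.1; bleached → V.2.1.2. Scheduled 18%. No special measure applies. → 18%.
Sum: 20% + 31% + 12% + 18% + 18% = 99%.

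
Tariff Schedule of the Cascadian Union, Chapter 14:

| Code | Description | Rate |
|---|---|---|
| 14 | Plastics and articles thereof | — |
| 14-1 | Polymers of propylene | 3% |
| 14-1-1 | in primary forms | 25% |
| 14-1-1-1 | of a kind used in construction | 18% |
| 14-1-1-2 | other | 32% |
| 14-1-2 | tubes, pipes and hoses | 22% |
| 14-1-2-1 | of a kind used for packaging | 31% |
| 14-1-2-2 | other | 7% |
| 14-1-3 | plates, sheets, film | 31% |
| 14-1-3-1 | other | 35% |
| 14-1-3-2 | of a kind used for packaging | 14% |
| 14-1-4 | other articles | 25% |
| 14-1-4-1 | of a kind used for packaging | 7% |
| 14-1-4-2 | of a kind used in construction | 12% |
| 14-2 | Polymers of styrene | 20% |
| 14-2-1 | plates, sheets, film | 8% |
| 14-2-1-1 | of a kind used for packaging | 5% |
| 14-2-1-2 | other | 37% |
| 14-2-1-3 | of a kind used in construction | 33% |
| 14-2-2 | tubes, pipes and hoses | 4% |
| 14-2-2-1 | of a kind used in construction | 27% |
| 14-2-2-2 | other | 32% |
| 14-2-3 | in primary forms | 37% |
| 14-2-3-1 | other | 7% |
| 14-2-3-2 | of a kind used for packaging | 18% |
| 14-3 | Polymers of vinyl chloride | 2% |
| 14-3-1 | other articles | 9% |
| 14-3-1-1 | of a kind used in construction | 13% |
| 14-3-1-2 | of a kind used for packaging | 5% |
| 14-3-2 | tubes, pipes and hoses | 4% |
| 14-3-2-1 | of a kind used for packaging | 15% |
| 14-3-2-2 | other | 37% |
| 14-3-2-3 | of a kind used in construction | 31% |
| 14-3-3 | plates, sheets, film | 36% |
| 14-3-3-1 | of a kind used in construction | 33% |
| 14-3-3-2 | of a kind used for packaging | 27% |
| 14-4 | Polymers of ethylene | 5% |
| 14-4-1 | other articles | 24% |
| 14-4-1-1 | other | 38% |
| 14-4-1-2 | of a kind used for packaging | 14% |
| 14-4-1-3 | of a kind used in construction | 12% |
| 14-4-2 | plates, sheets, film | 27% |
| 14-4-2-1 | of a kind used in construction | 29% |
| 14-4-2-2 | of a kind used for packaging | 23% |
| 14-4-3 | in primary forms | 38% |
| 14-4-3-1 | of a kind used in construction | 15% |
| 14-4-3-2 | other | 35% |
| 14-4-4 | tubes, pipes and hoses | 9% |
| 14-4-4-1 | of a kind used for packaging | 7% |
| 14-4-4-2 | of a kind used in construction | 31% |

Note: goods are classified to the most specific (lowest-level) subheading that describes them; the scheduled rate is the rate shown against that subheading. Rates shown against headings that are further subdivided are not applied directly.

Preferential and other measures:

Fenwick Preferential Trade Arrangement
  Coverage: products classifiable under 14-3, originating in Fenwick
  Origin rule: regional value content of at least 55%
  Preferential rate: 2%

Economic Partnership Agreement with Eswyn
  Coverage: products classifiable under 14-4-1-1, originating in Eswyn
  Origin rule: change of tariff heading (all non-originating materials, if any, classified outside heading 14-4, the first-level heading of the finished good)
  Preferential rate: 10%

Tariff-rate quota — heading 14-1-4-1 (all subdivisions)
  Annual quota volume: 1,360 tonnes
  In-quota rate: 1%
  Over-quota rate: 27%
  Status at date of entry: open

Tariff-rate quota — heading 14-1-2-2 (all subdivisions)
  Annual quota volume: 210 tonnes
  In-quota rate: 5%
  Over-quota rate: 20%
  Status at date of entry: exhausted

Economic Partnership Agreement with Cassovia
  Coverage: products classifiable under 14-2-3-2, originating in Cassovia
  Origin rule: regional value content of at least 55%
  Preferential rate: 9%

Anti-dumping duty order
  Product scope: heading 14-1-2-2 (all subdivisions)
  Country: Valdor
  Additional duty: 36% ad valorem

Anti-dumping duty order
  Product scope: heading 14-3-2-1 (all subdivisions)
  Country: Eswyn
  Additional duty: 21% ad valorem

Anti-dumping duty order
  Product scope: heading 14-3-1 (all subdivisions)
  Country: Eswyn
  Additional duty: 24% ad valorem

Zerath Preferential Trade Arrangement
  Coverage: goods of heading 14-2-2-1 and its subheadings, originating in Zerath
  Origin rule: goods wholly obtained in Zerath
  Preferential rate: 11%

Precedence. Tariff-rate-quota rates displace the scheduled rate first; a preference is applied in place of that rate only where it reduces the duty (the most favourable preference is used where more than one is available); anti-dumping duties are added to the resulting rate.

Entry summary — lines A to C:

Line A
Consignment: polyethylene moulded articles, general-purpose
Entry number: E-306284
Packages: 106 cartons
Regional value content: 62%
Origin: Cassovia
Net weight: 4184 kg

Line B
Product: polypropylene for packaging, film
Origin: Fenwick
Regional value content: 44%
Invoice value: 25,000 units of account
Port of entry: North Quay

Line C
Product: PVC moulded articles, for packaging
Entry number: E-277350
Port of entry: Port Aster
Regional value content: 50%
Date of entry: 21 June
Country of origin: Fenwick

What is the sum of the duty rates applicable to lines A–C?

Line A: polyethylene → 14-4; moulded articles → 14-4-1; general-purpose → 14-4-1-1. Scheduled 38%. Cassovia agreement on 14-2-3-2: 14-4-1-1 not covered. → 38%.
Line B: polypropylene → 14-1; film → 14-1-3; for packaging → 14-1-3-2. Scheduled 14%. Fenwick agreement on 14-3: 14-1-3-2 not covered. → 14%.
Line C: PVC → 14-3; moulded articles → 14-3-1; for packaging → 14-3-1-2. Scheduled 5%. Fenwick agreement on 14-3: RVC < 55%. → 5%.
Sum: 38% + 14% + 5% = 57%.

57%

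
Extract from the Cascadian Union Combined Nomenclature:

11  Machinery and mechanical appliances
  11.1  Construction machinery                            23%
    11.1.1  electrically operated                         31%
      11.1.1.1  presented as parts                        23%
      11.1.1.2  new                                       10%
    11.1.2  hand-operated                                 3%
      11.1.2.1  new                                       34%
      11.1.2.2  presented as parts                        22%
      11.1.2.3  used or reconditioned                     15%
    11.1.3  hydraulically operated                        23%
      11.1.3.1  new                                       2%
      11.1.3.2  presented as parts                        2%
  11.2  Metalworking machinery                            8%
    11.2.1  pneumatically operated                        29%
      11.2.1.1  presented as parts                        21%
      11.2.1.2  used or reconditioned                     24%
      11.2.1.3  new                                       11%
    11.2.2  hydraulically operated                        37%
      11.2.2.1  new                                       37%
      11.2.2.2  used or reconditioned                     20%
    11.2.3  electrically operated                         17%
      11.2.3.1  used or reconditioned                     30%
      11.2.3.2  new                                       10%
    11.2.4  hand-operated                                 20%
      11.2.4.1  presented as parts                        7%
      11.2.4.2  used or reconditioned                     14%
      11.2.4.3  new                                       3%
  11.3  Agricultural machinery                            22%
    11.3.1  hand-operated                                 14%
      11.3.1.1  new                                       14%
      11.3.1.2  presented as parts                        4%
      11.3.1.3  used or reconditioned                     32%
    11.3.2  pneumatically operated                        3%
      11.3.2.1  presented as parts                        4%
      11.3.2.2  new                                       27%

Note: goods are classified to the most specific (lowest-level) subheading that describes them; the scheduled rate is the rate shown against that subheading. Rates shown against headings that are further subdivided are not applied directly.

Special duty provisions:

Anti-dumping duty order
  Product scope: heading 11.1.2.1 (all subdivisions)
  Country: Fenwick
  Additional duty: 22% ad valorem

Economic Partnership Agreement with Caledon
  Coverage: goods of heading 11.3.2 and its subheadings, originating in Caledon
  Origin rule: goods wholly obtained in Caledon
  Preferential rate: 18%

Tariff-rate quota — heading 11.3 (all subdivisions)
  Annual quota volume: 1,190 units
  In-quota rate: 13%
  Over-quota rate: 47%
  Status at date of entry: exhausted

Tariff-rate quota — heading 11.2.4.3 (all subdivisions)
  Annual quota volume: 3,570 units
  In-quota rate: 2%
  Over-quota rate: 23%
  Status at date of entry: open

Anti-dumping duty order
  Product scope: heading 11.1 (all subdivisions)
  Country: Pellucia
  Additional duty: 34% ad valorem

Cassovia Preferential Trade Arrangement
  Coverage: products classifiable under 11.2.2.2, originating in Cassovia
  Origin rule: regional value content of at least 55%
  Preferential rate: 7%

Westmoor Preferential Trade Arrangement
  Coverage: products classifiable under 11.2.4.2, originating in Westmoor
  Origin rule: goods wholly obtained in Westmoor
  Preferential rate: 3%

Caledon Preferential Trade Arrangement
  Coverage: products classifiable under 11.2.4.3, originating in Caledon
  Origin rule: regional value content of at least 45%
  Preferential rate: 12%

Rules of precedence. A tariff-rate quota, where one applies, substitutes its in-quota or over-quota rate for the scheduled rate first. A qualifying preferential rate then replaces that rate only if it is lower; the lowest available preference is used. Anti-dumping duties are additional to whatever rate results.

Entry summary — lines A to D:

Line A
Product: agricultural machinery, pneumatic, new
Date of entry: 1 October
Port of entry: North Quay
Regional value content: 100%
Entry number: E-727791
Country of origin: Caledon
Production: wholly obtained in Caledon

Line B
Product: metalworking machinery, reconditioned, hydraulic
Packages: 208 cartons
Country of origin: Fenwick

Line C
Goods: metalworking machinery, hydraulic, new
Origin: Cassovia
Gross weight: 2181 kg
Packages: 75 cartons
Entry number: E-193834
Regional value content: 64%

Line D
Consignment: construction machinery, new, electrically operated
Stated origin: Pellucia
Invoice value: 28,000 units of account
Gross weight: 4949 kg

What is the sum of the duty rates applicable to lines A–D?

Line A: agricultural → 11.3; pneumatic → 11.3.2; new → 11.3.2.2. Scheduled 27%. quota on 11.3 exhausted → over-quota 47%; Caledon agreement on 11.3.2: wholly obtained → 18% available; Caledon agreement on 11.2.4.3: 11.3.2.2 not covered; preferential 18%. → 18%.
Line B: metalworking → 11.2; hydraulic → 11.2.2; reconditioned → 11.2.2.2. Scheduled 20%. No special measure applies. → 20%.
Line C: metalworking → 11.2; hydraulic → 11.2.2; new → 11.2.2.1. Scheduled 37%. Cassovia agreement on 11.2.2.2: 11.2.2.1 not covered. → 37%.
Line D: construction → 11.1; electrically operated → 11.1.1; new → 11.1.1.2. Scheduled 10%. anti-dumping (Pellucia, 11.1): +34%; total 10% + 34% = 44%. → 44%.
Sum: 18% + 20% + 37% + 44% = 119%.

119%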